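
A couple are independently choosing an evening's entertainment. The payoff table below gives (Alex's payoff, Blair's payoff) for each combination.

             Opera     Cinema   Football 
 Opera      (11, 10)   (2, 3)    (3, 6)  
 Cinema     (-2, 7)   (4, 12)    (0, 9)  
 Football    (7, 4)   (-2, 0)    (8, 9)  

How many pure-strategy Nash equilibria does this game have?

Both Opera: Alex gets 11 (best alternative 7); Blair gets 10 (best alternative 6). Neither deviates — NE.
Both Cinema: Alex gets 4 (best alternative 2); Blair gets 12 (best alternative 9). Neither deviates — NE.
Both Football: Alex gets 8 (best alternative 3); Blair gets 9 (best alternative 4). Neither deviates — NE.
(Opera, Cinema) is not a NE: Alex would switch to Cinema (4 > 2).
No other cell survives both best-response checks, so there are 3 pure NE.

3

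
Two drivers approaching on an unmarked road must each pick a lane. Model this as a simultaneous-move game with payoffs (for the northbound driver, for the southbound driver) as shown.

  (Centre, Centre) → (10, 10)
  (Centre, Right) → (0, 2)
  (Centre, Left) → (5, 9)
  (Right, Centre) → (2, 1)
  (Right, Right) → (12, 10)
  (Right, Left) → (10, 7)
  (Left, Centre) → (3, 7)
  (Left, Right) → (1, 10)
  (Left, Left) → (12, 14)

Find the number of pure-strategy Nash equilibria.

3

Both Centre: the northbound driver gets 10 (best alternative 3); the southbound driver gets 10 (best alternative 9). Neither deviates — NE.
Both Right: the northbound driver gets 12 (best alternative 1); the southbound driver gets 10 (best alternative 7). Neither deviates — NE.
Both Left: the northbound driver gets 12 (best alternative 10); the southbound driver gets 14 (best alternative 10). Neither deviates — NE.
(Left, Right) is not a NE: the northbound driver would switch to Right (12 > 1).
No other cell survives both best-response checks, so there are 3 pure NE.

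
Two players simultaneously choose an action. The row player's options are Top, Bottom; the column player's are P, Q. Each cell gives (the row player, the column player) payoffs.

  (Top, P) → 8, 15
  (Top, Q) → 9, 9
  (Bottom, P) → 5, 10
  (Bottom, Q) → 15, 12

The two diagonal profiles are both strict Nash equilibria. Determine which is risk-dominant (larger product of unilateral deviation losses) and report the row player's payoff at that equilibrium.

At (Top, P): the row player loses 8 − 5 = 3 by deviating; the column player loses 15 − 9 = 6. Product = 3·6 = 18.
At (Bottom, Q): the row player loses 15 − 9 = 6 by deviating; the column player loses 12 − 10 = 2. Product = 6·2 = 12.
18 > 12, so (Top, P) is risk-dominant. The row player's payoff there is 8.

8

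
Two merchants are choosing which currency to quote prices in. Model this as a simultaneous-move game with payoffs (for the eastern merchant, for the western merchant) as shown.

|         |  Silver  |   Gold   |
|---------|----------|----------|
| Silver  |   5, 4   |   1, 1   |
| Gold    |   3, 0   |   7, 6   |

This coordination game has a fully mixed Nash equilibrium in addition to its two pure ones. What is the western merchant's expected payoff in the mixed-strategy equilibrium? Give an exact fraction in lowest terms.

8/3

The eastern merchant mixes with probability p on Silver, chosen so the western merchant is indifferent: 4p + 0(1−p) = 1p + 6(1−p) gives p = 2/3.
The western merchant's expected payoff is 4·2/3 + 0·1/3 = 8/3.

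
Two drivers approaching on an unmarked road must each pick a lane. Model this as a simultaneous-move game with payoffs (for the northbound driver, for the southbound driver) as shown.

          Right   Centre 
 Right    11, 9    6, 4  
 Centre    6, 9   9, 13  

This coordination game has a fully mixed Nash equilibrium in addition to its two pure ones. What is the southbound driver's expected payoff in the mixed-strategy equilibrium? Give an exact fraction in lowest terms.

9

The northbound driver mixes with probability p on Right, chosen so the southbound driver is indifferent: 9p + 9(1−p) = 4p + 13(1−p) gives p = 4/9.
The southbound driver's expected payoff is 9·4/9 + 9·5/9 = 9.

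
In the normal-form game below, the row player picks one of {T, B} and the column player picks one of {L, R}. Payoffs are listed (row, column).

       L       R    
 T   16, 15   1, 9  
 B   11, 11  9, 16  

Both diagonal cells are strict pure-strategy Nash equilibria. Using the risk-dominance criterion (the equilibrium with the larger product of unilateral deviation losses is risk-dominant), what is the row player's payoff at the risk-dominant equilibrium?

At (T, L): the row player loses 16 − 11 = 5 by deviating; the column player loses 15 − 9 = 6. Product = 5·6 = 30.
At (B, R): the row player loses 9 − 1 = 8 by deviating; the column player loses 16 − 11 = 5. Product = 8·5 = 40.
40 > 30, so (B, R) is risk-dominant. The row player's payoff there is 9.

9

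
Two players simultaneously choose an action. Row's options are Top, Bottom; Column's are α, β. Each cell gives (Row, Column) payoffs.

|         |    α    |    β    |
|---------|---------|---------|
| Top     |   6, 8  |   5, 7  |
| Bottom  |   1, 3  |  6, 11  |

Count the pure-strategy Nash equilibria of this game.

(Top, α): Row gets 6 (best alternative 1); Column gets 8 (best alternative 7). Neither deviates — NE.
(Bottom, β): Row gets 6 (best alternative 5); Column gets 11 (best alternative 3). Neither deviates — NE.
(Bottom, α) is not a NE: Row would switch to Top (6 > 1).
No other cell survives both best-response checks, so there are 2 pure NE.

2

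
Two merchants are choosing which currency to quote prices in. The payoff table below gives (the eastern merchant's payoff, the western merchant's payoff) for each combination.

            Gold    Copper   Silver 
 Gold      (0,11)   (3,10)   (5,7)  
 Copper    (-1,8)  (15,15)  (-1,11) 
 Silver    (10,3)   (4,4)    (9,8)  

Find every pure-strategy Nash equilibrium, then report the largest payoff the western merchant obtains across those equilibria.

15

Both Copper is a pure NE (the eastern merchant: 15 ≥ 4; the western merchant: 15 ≥ 11). The western merchant gets 15.
Both Silver is a pure NE (the eastern merchant: 9 ≥ 5; the western merchant: 8 ≥ 4). The western merchant gets 8.
Every other cell has a profitable deviation for at least one player. Highest of {15, 8} is 15.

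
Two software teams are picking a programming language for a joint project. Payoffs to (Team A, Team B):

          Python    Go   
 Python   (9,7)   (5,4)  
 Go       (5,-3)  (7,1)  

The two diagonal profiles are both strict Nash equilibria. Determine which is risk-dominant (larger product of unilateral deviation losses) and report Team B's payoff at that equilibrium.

At both Python: Team A loses 9 − 5 = 4 by deviating; Team B loses 7 − 4 = 3. Product = 4·3 = 12.
At both Go: Team A loses 7 − 5 = 2 by deviating; Team B loses 1 − (-3) = 4. Product = 2·4 = 8.
12 > 8, so both Python is risk-dominant. Team B's payoff there is 7.

7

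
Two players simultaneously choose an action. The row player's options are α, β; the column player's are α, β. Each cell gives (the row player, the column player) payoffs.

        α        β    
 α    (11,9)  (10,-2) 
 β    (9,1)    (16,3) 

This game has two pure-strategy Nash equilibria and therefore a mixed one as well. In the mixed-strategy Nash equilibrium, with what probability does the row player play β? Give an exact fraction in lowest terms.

The row player's mix p on α must make the column player indifferent between α and β.
The column player's payoff from α: 9p + 1(1−p). From β: (-2)p + 3(1−p).
Set equal: 11p = 2(1−p) → p = 2/13.
Probability on β is 1 − 2/13 = 11/13.

11/13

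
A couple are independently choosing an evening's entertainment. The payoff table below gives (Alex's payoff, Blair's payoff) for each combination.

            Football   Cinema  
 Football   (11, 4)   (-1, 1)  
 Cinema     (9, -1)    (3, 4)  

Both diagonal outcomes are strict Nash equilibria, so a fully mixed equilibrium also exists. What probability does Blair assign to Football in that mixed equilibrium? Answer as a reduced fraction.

2/3

Blair's mix q on Football must make Alex indifferent between Football and Cinema.
Alex's payoff from Football: 11q + (-1)(1−q). From Cinema: 9q + 3(1−q).
Set equal: 2q = 4(1−q) → q = 4/6 = 2/3.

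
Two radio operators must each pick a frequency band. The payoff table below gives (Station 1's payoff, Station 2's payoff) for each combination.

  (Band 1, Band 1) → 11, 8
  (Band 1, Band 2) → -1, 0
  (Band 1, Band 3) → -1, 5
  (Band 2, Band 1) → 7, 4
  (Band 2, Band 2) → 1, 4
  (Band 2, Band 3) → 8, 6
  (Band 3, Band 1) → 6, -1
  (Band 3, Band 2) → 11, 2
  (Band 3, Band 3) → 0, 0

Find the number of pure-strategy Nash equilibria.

Both Band 1: Station 1 gets 11 (best alternative 7); Station 2 gets 8 (best alternative 5). Neither deviates — NE.
(Band 2, Band 3): Station 1 gets 8 (best alternative 0); Station 2 gets 6 (best alternative 4). Neither deviates — NE.
(Band 3, Band 2): Station 1 gets 11 (best alternative 1); Station 2 gets 2 (best alternative 0). Neither deviates — NE.
Both Band 3 is not a NE: Station 1 would switch to Band 2 (8 > 0).
No other cell survives both best-response checks, so there are 3 pure NE.

3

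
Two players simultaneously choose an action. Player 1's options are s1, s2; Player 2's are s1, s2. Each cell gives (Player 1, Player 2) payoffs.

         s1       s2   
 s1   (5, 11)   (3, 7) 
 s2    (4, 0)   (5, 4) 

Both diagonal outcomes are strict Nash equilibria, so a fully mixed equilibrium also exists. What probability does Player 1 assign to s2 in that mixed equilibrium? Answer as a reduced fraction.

Player 1's mix p on s1 must make Player 2 indifferent between s1 and s2.
Player 2's payoff from s1: 11p + 0(1−p). From s2: 7p + 4(1−p).
Set equal: 4p = 4(1−p) → p = 4/8 = 1/2.
Probability on s2 is 1 − 1/2 = 1/2.

1/2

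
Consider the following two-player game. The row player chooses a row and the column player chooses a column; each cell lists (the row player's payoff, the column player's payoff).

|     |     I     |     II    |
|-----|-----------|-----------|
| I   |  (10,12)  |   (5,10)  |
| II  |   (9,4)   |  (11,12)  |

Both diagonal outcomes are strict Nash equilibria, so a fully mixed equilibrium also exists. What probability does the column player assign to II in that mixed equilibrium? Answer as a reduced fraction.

The column player's mix q on I must make the row player indifferent between I and II.
The row player's payoff from I: 10q + 5(1−q). From II: 9q + 11(1−q).
Set equal: 1q = 6(1−q) → q = 6/7.
Probability on II is 1 − 6/7 = 1/7.

1/7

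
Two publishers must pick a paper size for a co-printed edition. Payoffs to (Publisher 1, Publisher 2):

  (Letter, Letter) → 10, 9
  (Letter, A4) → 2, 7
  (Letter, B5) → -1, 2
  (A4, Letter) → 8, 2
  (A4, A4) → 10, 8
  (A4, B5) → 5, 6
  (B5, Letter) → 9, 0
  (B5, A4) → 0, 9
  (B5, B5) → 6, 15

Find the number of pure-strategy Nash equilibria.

Both Letter: Publisher 1 gets 10 (best alternative 9); Publisher 2 gets 9 (best alternative 7). Neither deviates — NE.
Both A4: Publisher 1 gets 10 (best alternative 2); Publisher 2 gets 8 (best alternative 6). Neither deviates — NE.
Both B5: Publisher 1 gets 6 (best alternative 5); Publisher 2 gets 15 (best alternative 9). Neither deviates — NE.
(Letter, B5) is not a NE: Publisher 1 would switch to B5 (6 > -1).
No other cell survives both best-response checks, so there are 3 pure NE.

3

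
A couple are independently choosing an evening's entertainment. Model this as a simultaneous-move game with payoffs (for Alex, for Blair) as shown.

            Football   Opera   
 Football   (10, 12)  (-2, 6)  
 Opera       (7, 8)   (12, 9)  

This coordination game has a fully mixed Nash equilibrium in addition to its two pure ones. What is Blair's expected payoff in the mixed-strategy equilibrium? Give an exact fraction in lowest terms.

60/7

Alex mixes with probability p on Football, chosen so Blair is indifferent: 12p + 8(1−p) = 6p + 9(1−p) gives p = 1/7.
Blair's expected payoff is 12·1/7 + 8·6/7 = 60/7.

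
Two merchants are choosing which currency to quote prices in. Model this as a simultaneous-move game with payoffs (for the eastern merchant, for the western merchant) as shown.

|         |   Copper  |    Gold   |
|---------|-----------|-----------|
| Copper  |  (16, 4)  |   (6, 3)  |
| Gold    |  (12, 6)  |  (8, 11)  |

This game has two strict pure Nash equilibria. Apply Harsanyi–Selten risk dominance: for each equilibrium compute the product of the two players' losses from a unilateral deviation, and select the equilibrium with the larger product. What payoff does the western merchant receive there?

11

At both Copper: the eastern merchant loses 16 − 12 = 4 by deviating; the western merchant loses 4 − 3 = 1. Product = 4·1 = 4.
At both Gold: the eastern merchant loses 8 − 6 = 2 by deviating; the western merchant loses 11 − 6 = 5. Product = 2·5 = 10.
10 > 4, so both Gold is risk-dominant. The western merchant's payoff there is 11.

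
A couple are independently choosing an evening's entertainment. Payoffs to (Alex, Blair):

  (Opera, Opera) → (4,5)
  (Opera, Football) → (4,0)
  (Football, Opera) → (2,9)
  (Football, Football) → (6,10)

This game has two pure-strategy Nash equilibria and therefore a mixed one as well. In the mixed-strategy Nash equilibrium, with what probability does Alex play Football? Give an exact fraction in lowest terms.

5/6

Alex's mix p on Opera must make Blair indifferent between Opera and Football.
Blair's payoff from Opera: 5p + 9(1−p). From Football: 0p + 10(1−p).
Set equal: 5p = 1(1−p) → p = 1/6.
Probability on Football is 1 − 1/6 = 5/6.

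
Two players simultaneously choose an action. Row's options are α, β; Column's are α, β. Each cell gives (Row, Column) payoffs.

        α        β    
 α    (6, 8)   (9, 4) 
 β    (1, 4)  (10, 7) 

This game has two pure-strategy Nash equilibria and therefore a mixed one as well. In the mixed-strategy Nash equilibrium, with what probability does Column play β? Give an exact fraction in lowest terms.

5/6

Column's mix q on α must make Row indifferent between α and β.
Row's payoff from α: 6q + 9(1−q). From β: 1q + 10(1−q).
Set equal: 5q = 1(1−q) → q = 1/6.
Probability on β is 1 − 1/6 = 5/6.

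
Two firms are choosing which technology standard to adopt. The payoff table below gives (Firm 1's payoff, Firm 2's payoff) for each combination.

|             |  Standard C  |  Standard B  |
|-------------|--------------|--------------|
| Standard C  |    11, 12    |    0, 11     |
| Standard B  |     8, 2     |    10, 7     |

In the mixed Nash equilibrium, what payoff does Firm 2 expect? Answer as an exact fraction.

Firm 1 mixes with probability p on Standard C, chosen so Firm 2 is indifferent: 12p + 2(1−p) = 11p + 7(1−p) gives p = 5/6.
Firm 2's expected payoff is 12·5/6 + 2·1/6 = 31/3.

31/3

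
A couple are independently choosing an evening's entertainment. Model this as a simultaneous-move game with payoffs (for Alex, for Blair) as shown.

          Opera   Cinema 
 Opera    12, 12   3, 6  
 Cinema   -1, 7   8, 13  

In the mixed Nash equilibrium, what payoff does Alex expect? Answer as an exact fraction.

11/2

Blair mixes with probability q on Opera, chosen so Alex is indifferent: 12q + 3(1−q) = (-1)q + 8(1−q) gives q = 5/18.
Alex's expected payoff (from either row, since indifferent) is 12·5/18 + 3·13/18 = 11/2.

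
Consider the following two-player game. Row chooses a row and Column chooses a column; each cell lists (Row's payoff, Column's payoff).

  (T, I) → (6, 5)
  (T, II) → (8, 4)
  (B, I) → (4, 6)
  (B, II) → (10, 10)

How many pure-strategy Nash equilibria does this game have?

2

(T, I): Row gets 6 (best alternative 4); Column gets 5 (best alternative 4). Neither deviates — NE.
(B, II): Row gets 10 (best alternative 8); Column gets 10 (best alternative 6). Neither deviates — NE.
(B, I) is not a NE: Row would switch to T (6 > 4).
No other cell survives both best-response checks, so there are 2 pure NE.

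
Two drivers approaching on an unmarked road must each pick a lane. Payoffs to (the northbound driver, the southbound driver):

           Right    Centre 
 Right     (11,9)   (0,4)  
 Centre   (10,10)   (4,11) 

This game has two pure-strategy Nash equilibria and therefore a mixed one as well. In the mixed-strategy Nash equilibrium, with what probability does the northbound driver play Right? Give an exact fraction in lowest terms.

The northbound driver's mix p on Right must make the southbound driver indifferent between Right and Centre.
The southbound driver's payoff from Right: 9p + 10(1−p). From Centre: 4p + 11(1−p).
Set equal: 5p = 1(1−p) → p = 1/6.

1/6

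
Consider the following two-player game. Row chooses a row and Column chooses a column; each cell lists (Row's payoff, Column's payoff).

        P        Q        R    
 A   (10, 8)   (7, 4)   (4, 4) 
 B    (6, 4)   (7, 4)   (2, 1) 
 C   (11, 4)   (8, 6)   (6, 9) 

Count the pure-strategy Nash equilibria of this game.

(C, R): Row gets 6 (best alternative 4); Column gets 9 (best alternative 6). Neither deviates — NE.
(A, P) is not a NE: Row would switch to C (11 > 10).
No other cell survives both best-response checks, so there is 1 pure NE.

1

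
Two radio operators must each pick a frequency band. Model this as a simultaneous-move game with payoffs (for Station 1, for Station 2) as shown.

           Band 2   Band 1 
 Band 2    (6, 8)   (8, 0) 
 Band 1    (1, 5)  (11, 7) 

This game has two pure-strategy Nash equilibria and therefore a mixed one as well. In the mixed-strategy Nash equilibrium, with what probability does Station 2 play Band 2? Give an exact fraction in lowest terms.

Station 2's mix q on Band 2 must make Station 1 indifferent between Band 2 and Band 1.
Station 1's payoff from Band 2: 6q + 8(1−q). From Band 1: 1q + 11(1−q).
Set equal: 5q = 3(1−q) → q = 3/8.

3/8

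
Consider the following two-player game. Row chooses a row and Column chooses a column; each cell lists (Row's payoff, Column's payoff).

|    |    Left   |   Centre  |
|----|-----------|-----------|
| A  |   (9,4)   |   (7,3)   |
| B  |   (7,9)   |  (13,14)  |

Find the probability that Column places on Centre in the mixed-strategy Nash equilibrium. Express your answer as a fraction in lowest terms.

1/4

Column's mix q on Left must make Row indifferent between A and B.
Row's payoff from A: 9q + 7(1−q). From B: 7q + 13(1−q).
Set equal: 2q = 6(1−q) → q = 6/8 = 3/4.
Probability on Centre is 1 − 3/4 = 1/4.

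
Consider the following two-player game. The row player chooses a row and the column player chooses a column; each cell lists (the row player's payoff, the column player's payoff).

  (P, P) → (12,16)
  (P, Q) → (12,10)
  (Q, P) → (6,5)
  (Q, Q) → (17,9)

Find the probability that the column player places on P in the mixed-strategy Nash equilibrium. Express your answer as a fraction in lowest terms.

5/11

The column player's mix q on P must make the row player indifferent between P and Q.
The row player's payoff from P: 12q + 12(1−q). From Q: 6q + 17(1−q).
Set equal: 6q = 5(1−q) → q = 5/11.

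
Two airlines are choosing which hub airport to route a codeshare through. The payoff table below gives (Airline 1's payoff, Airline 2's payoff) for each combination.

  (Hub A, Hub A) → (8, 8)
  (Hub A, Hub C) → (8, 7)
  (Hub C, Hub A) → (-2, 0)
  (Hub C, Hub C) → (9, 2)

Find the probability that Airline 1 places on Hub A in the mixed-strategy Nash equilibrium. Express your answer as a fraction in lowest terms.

Airline 1's mix p on Hub A must make Airline 2 indifferent between Hub A and Hub C.
Airline 2's payoff from Hub A: 8p + 0(1−p). From Hub C: 7p + 2(1−p).
Set equal: 1p = 2(1−p) → p = 2/3.

2/3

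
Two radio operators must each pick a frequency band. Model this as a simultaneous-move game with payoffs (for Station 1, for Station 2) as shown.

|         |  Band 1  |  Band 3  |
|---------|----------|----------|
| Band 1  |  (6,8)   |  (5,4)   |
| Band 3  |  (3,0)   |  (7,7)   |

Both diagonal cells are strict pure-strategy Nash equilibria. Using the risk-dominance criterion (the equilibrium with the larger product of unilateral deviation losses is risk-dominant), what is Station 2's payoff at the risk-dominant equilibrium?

7

At both Band 1: Station 1 loses 6 − 3 = 3 by deviating; Station 2 loses 8 − 4 = 4. Product = 3·4 = 12.
At both Band 3: Station 1 loses 7 − 5 = 2 by deviating; Station 2 loses 7 − 0 = 7. Product = 2·7 = 14.
14 > 12, so both Band 3 is risk-dominant. Station 2's payoff there is 7.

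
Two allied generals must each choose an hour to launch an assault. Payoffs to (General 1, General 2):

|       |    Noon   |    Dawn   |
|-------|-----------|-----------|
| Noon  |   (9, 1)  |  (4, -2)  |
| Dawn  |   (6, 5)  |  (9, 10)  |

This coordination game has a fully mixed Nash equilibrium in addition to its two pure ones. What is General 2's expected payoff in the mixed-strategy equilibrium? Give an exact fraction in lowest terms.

5/2

General 1 mixes with probability p on Noon, chosen so General 2 is indifferent: 1p + 5(1−p) = (-2)p + 10(1−p) gives p = 5/8.
General 2's expected payoff is 1·5/8 + 5·3/8 = 5/2.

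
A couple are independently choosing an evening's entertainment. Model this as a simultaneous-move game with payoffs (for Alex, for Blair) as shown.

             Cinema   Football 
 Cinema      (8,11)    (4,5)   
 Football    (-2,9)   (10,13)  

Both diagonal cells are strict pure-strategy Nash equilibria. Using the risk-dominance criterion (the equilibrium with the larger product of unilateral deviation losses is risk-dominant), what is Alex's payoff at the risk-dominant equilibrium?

At both Cinema: Alex loses 8 − (-2) = 10 by deviating; Blair loses 11 − 5 = 6. Product = 10·6 = 60.
At both Football: Alex loses 10 − 4 = 6 by deviating; Blair loses 13 − 9 = 4. Product = 6·4 = 24.
60 > 24, so both Cinema is risk-dominant. Alex's payoff there is 8.

8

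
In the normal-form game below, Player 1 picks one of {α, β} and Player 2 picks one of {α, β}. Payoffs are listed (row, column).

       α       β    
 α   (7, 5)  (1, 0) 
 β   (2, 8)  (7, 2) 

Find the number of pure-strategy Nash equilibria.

Both α: Player 1 gets 7 (best alternative 2); Player 2 gets 5 (best alternative 0). Neither deviates — NE.
Both β is not a NE: Player 2 would switch to α (8 > 2).
No other cell survives both best-response checks, so there is 1 pure NE.

1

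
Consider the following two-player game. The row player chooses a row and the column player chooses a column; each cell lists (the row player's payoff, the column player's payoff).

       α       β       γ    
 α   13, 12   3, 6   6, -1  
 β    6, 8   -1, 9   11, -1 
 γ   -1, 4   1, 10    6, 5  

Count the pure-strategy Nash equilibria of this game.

1

Both α: the row player gets 13 (best alternative 6); the column player gets 12 (best alternative 6). Neither deviates — NE.
Both γ is not a NE: the row player would switch to β (11 > 6).
No other cell survives both best-response checks, so there is 1 pure NE.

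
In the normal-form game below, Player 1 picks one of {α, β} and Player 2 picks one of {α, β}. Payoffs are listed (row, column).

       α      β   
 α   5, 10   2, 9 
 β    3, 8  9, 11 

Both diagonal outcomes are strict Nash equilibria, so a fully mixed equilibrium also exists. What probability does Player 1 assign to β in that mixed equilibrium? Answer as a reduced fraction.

1/4

Player 1's mix p on α must make Player 2 indifferent between α and β.
Player 2's payoff from α: 10p + 8(1−p). From β: 9p + 11(1−p).
Set equal: 1p = 3(1−p) → p = 3/4.
Probability on β is 1 − 3/4 = 1/4.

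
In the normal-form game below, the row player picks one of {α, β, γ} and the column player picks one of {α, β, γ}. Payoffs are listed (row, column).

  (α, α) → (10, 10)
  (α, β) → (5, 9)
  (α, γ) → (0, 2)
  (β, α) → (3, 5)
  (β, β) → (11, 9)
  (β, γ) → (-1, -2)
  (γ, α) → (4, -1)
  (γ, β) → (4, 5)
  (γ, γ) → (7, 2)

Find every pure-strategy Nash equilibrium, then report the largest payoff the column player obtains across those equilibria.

10

Both α is a pure NE (the row player: 10 ≥ 4; the column player: 10 ≥ 9). The column player gets 10.
Both β is a pure NE (the row player: 11 ≥ 5; the column player: 9 ≥ 5). The column player gets 9.
Every other cell has a profitable deviation for at least one player. Highest of {10, 9} is 10.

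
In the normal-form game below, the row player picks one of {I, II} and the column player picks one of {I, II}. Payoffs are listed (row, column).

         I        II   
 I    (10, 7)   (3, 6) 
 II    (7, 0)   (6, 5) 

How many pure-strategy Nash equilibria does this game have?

2

Both I: the row player gets 10 (best alternative 7); the column player gets 7 (best alternative 6). Neither deviates — NE.
Both II: the row player gets 6 (best alternative 3); the column player gets 5 (best alternative 0). Neither deviates — NE.
(II, I) is not a NE: the row player would switch to I (10 > 7).
No other cell survives both best-response checks, so there are 2 pure NE.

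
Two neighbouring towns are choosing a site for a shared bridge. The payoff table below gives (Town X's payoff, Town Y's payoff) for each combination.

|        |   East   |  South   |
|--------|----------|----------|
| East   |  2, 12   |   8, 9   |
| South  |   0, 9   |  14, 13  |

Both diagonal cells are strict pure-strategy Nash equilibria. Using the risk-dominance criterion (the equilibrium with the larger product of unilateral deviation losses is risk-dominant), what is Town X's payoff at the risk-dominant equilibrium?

At both East: Town X loses 2 − 0 = 2 by deviating; Town Y loses 12 − 9 = 3. Product = 2·3 = 6.
At both South: Town X loses 14 − 8 = 6 by deviating; Town Y loses 13 − 9 = 4. Product = 6·4 = 24.
24 > 6, so both South is risk-dominant. Town X's payoff there is 14.

14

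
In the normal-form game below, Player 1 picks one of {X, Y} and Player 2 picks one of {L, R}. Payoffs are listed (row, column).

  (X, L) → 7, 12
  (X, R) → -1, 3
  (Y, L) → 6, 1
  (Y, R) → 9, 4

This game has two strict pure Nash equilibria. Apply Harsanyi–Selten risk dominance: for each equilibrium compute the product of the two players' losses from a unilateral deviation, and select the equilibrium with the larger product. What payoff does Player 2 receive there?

4

At (X, L): Player 1 loses 7 − 6 = 1 by deviating; Player 2 loses 12 − 3 = 9. Product = 1·9 = 9.
At (Y, R): Player 1 loses 9 − (-1) = 10 by deviating; Player 2 loses 4 − 1 = 3. Product = 10·3 = 30.
30 > 9, so (Y, R) is risk-dominant. Player 2's payoff there is 4.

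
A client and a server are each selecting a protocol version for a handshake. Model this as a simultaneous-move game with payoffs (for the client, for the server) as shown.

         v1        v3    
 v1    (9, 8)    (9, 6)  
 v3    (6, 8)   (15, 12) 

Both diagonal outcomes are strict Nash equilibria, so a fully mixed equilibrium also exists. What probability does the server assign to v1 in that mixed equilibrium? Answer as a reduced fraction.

The server's mix q on v1 must make the client indifferent between v1 and v3.
The client's payoff from v1: 9q + 9(1−q). From v3: 6q + 15(1−q).
Set equal: 3q = 6(1−q) → q = 6/9 = 2/3.

2/3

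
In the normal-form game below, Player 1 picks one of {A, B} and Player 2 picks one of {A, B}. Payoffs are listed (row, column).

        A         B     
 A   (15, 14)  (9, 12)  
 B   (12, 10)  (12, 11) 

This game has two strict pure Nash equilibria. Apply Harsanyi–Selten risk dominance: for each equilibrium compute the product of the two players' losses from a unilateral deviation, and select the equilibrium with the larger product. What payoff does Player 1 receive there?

15

At both A: Player 1 loses 15 − 12 = 3 by deviating; Player 2 loses 14 − 12 = 2. Product = 3·2 = 6.
At both B: Player 1 loses 12 − 9 = 3 by deviating; Player 2 loses 11 − 10 = 1. Product = 3·1 = 3.
6 > 3, so both A is risk-dominant. Player 1's payoff there is 15.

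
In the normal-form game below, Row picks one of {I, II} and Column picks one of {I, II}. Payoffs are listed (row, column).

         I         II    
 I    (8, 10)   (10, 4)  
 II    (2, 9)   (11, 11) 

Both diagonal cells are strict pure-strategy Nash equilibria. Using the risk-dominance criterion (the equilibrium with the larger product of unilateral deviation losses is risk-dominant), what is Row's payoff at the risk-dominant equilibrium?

At both I: Row loses 8 − 2 = 6 by deviating; Column loses 10 − 4 = 6. Product = 6·6 = 36.
At both II: Row loses 11 − 10 = 1 by deviating; Column loses 11 − 9 = 2. Product = 1·2 = 2.
36 > 2, so both I is risk-dominant. Row's payoff there is 8.

8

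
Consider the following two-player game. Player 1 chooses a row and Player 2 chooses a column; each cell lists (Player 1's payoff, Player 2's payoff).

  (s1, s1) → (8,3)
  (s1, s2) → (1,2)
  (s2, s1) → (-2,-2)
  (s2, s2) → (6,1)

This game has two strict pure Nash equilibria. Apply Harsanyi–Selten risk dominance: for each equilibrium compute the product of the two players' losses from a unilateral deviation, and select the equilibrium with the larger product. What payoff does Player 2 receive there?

1

At both s1: Player 1 loses 8 − (-2) = 10 by deviating; Player 2 loses 3 − 2 = 1. Product = 10·1 = 10.
At both s2: Player 1 loses 6 − 1 = 5 by deviating; Player 2 loses 1 − (-2) = 3. Product = 5·3 = 15.
15 > 10, so both s2 is risk-dominant. Player 2's payoff there is 1.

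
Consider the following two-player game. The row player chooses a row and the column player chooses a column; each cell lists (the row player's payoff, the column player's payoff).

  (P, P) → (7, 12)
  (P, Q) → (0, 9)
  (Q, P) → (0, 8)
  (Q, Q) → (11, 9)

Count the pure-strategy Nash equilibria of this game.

2

Both P: the row player gets 7 (best alternative 0); the column player gets 12 (best alternative 9). Neither deviates — NE.
Both Q: the row player gets 11 (best alternative 0); the column player gets 9 (best alternative 8). Neither deviates — NE.
(Q, P) is not a NE: the row player would switch to P (7 > 0).
No other cell survives both best-response checks, so there are 2 pure NE.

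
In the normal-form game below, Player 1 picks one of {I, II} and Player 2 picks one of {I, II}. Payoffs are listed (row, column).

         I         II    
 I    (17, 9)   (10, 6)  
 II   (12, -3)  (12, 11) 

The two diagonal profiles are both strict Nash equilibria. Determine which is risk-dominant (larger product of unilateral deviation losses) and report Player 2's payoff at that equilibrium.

11

At both I: Player 1 loses 17 − 12 = 5 by deviating; Player 2 loses 9 − 6 = 3. Product = 5·3 = 15.
At both II: Player 1 loses 12 − 10 = 2 by deviating; Player 2 loses 11 − (-3) = 14. Product = 2·14 = 28.
28 > 15, so both II is risk-dominant. Player 2's payoff there is 11.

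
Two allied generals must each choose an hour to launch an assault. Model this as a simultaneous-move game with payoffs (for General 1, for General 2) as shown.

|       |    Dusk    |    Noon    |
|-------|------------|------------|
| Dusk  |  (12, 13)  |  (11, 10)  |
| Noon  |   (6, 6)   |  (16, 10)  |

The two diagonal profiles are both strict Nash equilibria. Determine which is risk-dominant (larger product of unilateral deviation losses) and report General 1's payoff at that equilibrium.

16

At both Dusk: General 1 loses 12 − 6 = 6 by deviating; General 2 loses 13 − 10 = 3. Product = 6·3 = 18.
At both Noon: General 1 loses 16 − 11 = 5 by deviating; General 2 loses 10 − 6 = 4. Product = 5·4 = 20.
20 > 18, so both Noon is risk-dominant. General 1's payoff there is 16.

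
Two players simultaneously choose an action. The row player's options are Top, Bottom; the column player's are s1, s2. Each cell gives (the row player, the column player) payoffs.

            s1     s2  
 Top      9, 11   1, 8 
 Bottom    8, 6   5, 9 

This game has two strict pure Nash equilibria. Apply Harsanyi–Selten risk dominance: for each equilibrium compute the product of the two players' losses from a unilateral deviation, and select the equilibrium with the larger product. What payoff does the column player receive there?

At (Top, s1): the row player loses 9 − 8 = 1 by deviating; the column player loses 11 − 8 = 3. Product = 1·3 = 3.
At (Bottom, s2): the row player loses 5 − 1 = 4 by deviating; the column player loses 9 − 6 = 3. Product = 4·3 = 12.
12 > 3, so (Bottom, s2) is risk-dominant. The column player's payoff there is 9.

9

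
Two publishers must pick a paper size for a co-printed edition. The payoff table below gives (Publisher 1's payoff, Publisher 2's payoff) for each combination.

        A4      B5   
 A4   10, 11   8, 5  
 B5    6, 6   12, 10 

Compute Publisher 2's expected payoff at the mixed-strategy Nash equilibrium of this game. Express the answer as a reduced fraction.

8

Publisher 1 mixes with probability p on A4, chosen so Publisher 2 is indifferent: 11p + 6(1−p) = 5p + 10(1−p) gives p = 2/5.
Publisher 2's expected payoff is 11·2/5 + 6·3/5 = 8.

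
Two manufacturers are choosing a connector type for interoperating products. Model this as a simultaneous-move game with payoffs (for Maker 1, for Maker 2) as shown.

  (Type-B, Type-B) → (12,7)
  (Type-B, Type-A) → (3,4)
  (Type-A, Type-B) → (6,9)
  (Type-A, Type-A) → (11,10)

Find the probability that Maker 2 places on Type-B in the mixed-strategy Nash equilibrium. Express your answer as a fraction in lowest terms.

4/7

Maker 2's mix q on Type-B must make Maker 1 indifferent between Type-B and Type-A.
Maker 1's payoff from Type-B: 12q + 3(1−q). From Type-A: 6q + 11(1−q).
Set equal: 6q = 8(1−q) → q = 8/14 = 4/7.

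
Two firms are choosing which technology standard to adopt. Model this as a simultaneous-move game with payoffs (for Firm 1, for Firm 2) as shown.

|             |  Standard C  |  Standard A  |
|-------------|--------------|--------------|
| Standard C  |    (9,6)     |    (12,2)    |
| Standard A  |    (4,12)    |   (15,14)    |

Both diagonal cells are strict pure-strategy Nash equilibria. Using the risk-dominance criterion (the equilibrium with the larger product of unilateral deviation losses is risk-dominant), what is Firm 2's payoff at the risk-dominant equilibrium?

At both Standard C: Firm 1 loses 9 − 4 = 5 by deviating; Firm 2 loses 6 − 2 = 4. Product = 5·4 = 20.
At both Standard A: Firm 1 loses 15 − 12 = 3 by deviating; Firm 2 loses 14 − 12 = 2. Product = 3·2 = 6.
20 > 6, so both Standard C is risk-dominant. Firm 2's payoff there is 6.

6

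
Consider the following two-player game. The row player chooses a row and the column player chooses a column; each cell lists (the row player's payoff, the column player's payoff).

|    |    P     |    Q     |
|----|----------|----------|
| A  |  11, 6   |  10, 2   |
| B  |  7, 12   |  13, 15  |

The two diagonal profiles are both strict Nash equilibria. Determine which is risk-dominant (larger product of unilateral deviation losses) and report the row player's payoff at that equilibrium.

11

At (A, P): the row player loses 11 − 7 = 4 by deviating; the column player loses 6 − 2 = 4. Product = 4·4 = 16.
At (B, Q): the row player loses 13 − 10 = 3 by deviating; the column player loses 15 − 12 = 3. Product = 3·3 = 9.
16 > 9, so (A, P) is risk-dominant. The row player's payoff there is 11.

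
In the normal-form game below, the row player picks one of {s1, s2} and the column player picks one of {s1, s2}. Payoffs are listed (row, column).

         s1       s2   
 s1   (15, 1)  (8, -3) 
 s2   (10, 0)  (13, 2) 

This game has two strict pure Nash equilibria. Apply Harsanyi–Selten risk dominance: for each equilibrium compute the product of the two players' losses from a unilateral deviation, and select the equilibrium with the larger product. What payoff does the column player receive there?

1

At both s1: the row player loses 15 − 10 = 5 by deviating; the column player loses 1 − (-3) = 4. Product = 5·4 = 20.
At both s2: the row player loses 13 − 8 = 5 by deviating; the column player loses 2 − 0 = 2. Product = 5·2 = 10.
20 > 10, so both s1 is risk-dominant. The column player's payoff there is 1.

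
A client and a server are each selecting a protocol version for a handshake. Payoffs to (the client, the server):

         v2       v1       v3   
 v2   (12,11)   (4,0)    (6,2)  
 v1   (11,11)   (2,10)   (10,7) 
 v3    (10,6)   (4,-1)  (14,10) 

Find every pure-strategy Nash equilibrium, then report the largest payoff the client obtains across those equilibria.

14

Both v2 is a pure NE (the client: 12 ≥ 11; the server: 11 ≥ 2). The client gets 12.
Both v3 is a pure NE (the client: 14 ≥ 10; the server: 10 ≥ 6). The client gets 14.
Every other cell has a profitable deviation for at least one player. Highest of {12, 14} is 14.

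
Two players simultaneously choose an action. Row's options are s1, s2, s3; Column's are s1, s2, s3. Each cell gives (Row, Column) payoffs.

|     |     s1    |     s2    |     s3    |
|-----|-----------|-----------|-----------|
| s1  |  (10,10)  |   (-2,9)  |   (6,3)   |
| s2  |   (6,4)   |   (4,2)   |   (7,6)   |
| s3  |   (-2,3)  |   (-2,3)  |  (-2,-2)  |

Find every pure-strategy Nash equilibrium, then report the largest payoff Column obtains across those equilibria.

10

Both s1 is a pure NE (Row: 10 ≥ 6; Column: 10 ≥ 9). Column gets 10.
(s2, s3) is a pure NE (Row: 7 ≥ 6; Column: 6 ≥ 4). Column gets 6.
Every other cell has a profitable deviation for at least one player. Highest of {10, 6} is 10.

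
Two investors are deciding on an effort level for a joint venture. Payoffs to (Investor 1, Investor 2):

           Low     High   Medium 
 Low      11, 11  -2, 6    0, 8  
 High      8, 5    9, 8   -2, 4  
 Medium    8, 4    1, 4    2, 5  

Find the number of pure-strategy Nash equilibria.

Both Low: Investor 1 gets 11 (best alternative 8); Investor 2 gets 11 (best alternative 8). Neither deviates — NE.
Both High: Investor 1 gets 9 (best alternative 1); Investor 2 gets 8 (best alternative 5). Neither deviates — NE.
Both Medium: Investor 1 gets 2 (best alternative 0); Investor 2 gets 5 (best alternative 4). Neither deviates — NE.
(High, Low) is not a NE: Investor 1 would switch to Low (11 > 8).
No other cell survives both best-response checks, so there are 3 pure NE.

3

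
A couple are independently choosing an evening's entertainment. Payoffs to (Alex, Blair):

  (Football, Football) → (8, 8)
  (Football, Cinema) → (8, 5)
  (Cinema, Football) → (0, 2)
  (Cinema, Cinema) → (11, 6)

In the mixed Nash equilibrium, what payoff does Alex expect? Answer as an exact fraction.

8

Blair mixes with probability q on Football, chosen so Alex is indifferent: 8q + 8(1−q) = 0q + 11(1−q) gives q = 3/11.
Alex's expected payoff (from either row, since indifferent) is 8·3/11 + 8·8/11 = 8.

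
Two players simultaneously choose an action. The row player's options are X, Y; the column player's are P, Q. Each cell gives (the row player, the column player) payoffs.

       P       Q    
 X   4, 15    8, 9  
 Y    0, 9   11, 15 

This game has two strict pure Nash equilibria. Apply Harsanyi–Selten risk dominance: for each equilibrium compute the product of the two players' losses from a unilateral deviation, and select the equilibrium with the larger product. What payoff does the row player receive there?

4

At (X, P): the row player loses 4 − 0 = 4 by deviating; the column player loses 15 − 9 = 6. Product = 4·6 = 24.
At (Y, Q): the row player loses 11 − 8 = 3 by deviating; the column player loses 15 − 9 = 6. Product = 3·6 = 18.
24 > 18, so (X, P) is risk-dominant. The row player's payoff there is 4.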